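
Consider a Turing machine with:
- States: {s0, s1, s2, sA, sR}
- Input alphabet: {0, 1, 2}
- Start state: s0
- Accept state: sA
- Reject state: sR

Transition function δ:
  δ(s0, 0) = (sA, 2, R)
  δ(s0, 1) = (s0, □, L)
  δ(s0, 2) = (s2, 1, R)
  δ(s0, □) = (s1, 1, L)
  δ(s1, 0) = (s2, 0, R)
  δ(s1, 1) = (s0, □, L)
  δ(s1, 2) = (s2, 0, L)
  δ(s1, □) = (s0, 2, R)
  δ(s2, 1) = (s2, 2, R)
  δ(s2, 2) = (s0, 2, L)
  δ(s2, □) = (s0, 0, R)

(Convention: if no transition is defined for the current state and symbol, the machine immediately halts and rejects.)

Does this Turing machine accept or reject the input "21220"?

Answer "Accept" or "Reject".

Execution trace:
Initial: [s0]21220
Step 1: δ(s0, 2) = (s2, 1, R) → 1[s2]1220
Step 2: δ(s2, 1) = (s2, 2, R) → 12[s2]220
Step 3: δ(s2, 2) = (s0, 2, L) → 1[s0]2220
Step 4: δ(s0, 2) = (s2, 1, R) → 11[s2]220
Step 5: δ(s2, 2) = (s0, 2, L) → 1[s0]1220
Step 6: δ(s0, 1) = (s0, □, L) → [s0]1□220
Step 7: δ(s0, 1) = (s0, □, L) → [s0]□□□220
Step 8: δ(s0, □) = (s1, 1, L) → [s1]□1□□220
Step 9: δ(s1, □) = (s0, 2, R) → 2[s0]1□□220
Step 10: δ(s0, 1) = (s0, □, L) → [s0]2□□□220
Step 11: δ(s0, 2) = (s2, 1, R) → 1[s2]□□□220
Step 12: δ(s2, □) = (s0, 0, R) → 10[s0]□□220
Step 13: δ(s0, □) = (s1, 1, L) → 1[s1]01□220
Step 14: δ(s1, 0) = (s2, 0, R) → 10[s2]1□220
Step 15: δ(s2, 1) = (s2, 2, R) → 102[s2]□220
Step 16: δ(s2, □) = (s0, 0, R) → 1020[s0]220
Step 17: δ(s0, 2) = (s2, 1, R) → 10201[s2]20
Step 18: δ(s2, 2) = (s0, 2, L) → 1020[s0]120
Step 19: δ(s0, 1) = (s0, □, L) → 102[s0]0□20
Step 20: δ(s0, 0) = (sA, 2, R) → 1022[sA]□20

The machine reaches the accept state sA and halts.

Answer: Accept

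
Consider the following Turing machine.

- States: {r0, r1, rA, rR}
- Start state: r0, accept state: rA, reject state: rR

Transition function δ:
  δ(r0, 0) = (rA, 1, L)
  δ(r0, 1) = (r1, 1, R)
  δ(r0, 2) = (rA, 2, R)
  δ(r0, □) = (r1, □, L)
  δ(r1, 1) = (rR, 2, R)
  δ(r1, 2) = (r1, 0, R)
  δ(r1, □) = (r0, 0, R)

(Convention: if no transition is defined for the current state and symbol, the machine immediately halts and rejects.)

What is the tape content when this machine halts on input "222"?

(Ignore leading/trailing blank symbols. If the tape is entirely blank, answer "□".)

Execution trace:
Initial: [r0]222
Step 1: δ(r0, 2) = (rA, 2, R) → 2[rA]22

The machine reaches the accept state rA and halts.

Final tape (ignoring leading/trailing blanks): 222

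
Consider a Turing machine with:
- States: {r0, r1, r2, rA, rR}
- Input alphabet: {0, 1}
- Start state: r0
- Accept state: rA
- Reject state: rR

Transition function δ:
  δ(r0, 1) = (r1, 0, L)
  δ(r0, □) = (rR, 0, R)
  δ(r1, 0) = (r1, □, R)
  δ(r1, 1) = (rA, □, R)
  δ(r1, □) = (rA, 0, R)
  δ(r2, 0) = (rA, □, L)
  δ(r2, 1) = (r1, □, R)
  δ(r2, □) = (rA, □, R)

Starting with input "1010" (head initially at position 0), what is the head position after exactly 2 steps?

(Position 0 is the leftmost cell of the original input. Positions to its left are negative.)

Execution trace (head position shown):
Step 0: [r0]1010  (head at position 0)
Step 1: move left → [r1]□0010  (head at position -1)
Step 2: move right → 0[rA]0010  (head at position 0)

After 2 steps, the head is at position 0.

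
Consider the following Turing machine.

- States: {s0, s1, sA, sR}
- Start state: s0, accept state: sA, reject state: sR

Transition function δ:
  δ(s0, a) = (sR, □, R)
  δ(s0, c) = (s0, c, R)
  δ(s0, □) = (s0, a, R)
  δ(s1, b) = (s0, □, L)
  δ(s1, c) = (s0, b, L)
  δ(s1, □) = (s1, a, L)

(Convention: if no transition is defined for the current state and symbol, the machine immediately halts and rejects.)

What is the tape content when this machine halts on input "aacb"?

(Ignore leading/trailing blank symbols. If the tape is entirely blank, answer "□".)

Execution trace:
Initial: [s0]aacb
Step 1: δ(s0, a) = (sR, □, R) → □[sR]acb

The machine reaches the reject state sR and halts.

Final tape (ignoring leading/trailing blanks): acb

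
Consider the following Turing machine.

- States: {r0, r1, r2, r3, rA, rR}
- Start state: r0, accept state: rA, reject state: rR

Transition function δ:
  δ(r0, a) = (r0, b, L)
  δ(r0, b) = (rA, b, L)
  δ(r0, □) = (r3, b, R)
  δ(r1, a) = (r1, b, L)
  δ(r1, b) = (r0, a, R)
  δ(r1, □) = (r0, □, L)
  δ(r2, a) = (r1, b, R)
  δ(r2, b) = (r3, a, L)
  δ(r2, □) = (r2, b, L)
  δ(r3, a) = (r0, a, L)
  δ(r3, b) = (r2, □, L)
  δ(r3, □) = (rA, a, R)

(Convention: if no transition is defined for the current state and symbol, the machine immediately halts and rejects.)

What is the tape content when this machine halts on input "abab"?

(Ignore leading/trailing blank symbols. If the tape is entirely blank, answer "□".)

Execution trace:
Initial: [r0]abab
Step 1: δ(r0, a) = (r0, b, L) → [r0]□bbab
Step 2: δ(r0, □) = (r3, b, R) → b[r3]bbab
Step 3: δ(r3, b) = (r2, □, L) → [r2]b□bab
Step 4: δ(r2, b) = (r3, a, L) → [r3]□a□bab
Step 5: δ(r3, □) = (rA, a, R) → a[rA]a□bab

The machine reaches the accept state rA and halts.

Final tape (ignoring leading/trailing blanks): aa□bab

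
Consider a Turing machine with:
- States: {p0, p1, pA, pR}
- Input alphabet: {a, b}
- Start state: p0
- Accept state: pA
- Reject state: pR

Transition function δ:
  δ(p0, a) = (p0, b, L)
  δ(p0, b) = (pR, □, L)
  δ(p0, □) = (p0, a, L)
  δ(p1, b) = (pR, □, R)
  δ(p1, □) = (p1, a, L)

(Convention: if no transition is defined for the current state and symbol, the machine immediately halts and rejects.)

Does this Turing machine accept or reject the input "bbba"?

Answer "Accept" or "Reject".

Execution trace:
Initial: [p0]bbba
Step 1: δ(p0, b) = (pR, □, L) → [pR]□□bba

The machine reaches the reject state pR and halts.

Answer: Reject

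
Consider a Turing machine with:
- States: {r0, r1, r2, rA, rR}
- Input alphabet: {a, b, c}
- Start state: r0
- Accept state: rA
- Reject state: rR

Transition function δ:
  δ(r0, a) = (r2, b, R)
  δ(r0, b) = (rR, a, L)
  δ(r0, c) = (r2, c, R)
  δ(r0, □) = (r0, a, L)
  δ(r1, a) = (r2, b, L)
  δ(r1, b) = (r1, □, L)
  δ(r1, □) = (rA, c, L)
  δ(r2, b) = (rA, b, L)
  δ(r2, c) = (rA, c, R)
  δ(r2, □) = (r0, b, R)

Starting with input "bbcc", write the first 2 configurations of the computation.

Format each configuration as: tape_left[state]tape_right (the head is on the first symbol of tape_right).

Transitions applied:
Step 1: δ(r0, b) = (rR, a, L)

The first 2 configurations are:
[r0]bbcc ⊢ [rR]□abcc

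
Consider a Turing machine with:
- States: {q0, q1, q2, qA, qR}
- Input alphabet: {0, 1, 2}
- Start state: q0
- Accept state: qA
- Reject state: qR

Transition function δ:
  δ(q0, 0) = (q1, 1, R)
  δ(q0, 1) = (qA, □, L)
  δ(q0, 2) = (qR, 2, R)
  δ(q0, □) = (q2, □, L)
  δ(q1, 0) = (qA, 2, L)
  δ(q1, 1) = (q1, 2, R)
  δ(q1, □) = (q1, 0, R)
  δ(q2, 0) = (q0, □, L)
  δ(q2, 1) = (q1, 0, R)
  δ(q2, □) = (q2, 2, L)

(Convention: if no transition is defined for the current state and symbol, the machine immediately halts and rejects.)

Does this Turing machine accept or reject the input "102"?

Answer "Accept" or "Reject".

Execution trace:
Initial: [q0]102
Step 1: δ(q0, 1) = (qA, □, L) → [qA]□□02

The machine reaches the accept state qA and halts.

Answer: Accept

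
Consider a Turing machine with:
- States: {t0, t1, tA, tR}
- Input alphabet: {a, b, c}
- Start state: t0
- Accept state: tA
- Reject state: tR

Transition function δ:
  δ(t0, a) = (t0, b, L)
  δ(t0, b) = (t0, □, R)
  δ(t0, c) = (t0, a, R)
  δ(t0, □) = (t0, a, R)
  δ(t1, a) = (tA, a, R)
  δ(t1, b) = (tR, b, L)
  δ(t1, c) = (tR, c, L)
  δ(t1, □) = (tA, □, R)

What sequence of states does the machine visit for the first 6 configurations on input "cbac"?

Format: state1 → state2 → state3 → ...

Execution trace:
Initial: [t0]cbac
Step 1: δ(t0, c) = (t0, a, R) → a[t0]bac
Step 2: δ(t0, b) = (t0, □, R) → a□[t0]ac
Step 3: δ(t0, a) = (t0, b, L) → a[t0]□bc
Step 4: δ(t0, □) = (t0, a, R) → aa[t0]bc
Step 5: δ(t0, b) = (t0, □, R) → aa□[t0]c

State sequence: t0 → t0 → t0 → t0 → t0 → t0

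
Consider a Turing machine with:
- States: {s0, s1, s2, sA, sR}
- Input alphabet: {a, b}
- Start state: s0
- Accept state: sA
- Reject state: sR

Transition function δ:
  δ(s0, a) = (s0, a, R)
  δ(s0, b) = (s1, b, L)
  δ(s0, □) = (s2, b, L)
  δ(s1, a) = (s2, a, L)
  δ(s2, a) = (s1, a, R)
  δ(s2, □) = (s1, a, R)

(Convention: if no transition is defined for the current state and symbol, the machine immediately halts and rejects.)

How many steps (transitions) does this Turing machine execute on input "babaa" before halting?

Execution trace:
Initial: [s0]babaa
Step 1: δ(s0, b) = (s1, b, L) → [s1]□babaa

No transition is defined for δ(s1, □). By convention the machine halts and rejects.

The machine executed 1 step before halting.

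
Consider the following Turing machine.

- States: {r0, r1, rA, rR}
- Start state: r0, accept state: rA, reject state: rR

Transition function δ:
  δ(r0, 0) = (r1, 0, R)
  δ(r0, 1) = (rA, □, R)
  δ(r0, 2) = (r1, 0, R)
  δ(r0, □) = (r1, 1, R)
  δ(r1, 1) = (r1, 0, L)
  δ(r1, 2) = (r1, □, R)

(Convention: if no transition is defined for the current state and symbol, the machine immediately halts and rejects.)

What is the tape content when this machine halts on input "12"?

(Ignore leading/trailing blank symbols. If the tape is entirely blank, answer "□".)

Execution trace:
Initial: [r0]12
Step 1: δ(r0, 1) = (rA, □, R) → □[rA]2

The machine reaches the accept state rA and halts.

Final tape (ignoring leading/trailing blanks): 2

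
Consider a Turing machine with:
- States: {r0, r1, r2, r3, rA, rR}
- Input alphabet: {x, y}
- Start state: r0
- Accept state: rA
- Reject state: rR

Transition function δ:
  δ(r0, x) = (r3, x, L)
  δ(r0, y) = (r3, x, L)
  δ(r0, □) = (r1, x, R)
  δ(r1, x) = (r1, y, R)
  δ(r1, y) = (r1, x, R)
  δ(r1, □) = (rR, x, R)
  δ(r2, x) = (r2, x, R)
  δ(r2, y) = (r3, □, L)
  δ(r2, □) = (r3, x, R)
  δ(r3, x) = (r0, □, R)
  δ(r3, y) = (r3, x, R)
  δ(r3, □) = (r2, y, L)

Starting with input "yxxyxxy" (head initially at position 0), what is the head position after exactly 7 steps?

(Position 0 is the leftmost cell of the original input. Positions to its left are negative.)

Execution trace (head position shown):
Step 0: [r0]yxxyxxy  (head at position 0)
Step 1: move left → [r3]□xxxyxxy  (head at position -1)
Step 2: move left → [r2]□yxxxyxxy  (head at position -2)
Step 3: move right → x[r3]yxxxyxxy  (head at position -1)
Step 4: move right → xx[r3]xxxyxxy  (head at position 0)
Step 5: move right → xx□[r0]xxyxxy  (head at position 1)
Step 6: move left → xx[r3]□xxyxxy  (head at position 0)
Step 7: move left → x[r2]xyxxyxxy  (head at position -1)

After 7 steps, the head is at position -1.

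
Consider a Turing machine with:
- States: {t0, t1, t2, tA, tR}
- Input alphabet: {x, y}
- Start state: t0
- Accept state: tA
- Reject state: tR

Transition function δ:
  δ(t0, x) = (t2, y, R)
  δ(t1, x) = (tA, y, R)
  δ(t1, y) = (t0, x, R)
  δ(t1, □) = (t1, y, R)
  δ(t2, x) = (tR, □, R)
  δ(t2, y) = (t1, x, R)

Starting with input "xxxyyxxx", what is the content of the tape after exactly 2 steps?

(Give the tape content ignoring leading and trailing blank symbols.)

Execution trace:
Initial: [t0]xxxyyxxx
Step 1: δ(t0, x) = (t2, y, R) → y[t2]xxyyxxx
Step 2: δ(t2, x) = (tR, □, R) → y□[tR]xyyxxx

The machine reaches the reject state tR and halts.

After 2 steps, the tape (ignoring leading/trailing blanks) is: y□xyyxxx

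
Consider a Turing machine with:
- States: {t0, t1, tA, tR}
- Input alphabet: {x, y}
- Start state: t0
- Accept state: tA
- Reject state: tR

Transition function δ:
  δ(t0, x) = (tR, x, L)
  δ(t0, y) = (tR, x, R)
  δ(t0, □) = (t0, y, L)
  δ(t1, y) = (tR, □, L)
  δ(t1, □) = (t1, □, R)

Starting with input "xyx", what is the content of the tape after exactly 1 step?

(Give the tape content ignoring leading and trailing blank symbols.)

Execution trace:
Initial: [t0]xyx
Step 1: δ(t0, x) = (tR, x, L) → [tR]□xyx

The machine reaches the reject state tR and halts.

After 1 step, the tape (ignoring leading/trailing blanks) is: xyx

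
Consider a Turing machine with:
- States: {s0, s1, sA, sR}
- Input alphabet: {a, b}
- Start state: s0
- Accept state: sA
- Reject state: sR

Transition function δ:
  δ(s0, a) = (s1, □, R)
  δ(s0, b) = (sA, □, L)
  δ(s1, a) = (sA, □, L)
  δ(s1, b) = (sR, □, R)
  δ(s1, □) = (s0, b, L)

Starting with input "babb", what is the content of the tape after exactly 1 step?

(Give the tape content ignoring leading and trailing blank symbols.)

Execution trace:
Initial: [s0]babb
Step 1: δ(s0, b) = (sA, □, L) → [sA]□□abb

The machine reaches the accept state sA and halts.

After 1 step, the tape (ignoring leading/trailing blanks) is: abb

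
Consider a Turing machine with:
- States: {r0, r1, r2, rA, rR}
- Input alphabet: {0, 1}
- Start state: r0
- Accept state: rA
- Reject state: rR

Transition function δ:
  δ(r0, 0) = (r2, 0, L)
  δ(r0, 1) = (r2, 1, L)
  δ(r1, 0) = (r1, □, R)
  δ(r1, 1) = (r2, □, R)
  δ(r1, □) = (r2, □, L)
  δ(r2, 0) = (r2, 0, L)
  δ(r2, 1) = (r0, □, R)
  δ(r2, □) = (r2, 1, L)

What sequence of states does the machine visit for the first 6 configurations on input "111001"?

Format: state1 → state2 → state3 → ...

Execution trace:
Initial: [r0]111001
Step 1: δ(r0, 1) = (r2, 1, L) → [r2]□111001
Step 2: δ(r2, □) = (r2, 1, L) → [r2]□1111001
Step 3: δ(r2, □) = (r2, 1, L) → [r2]□11111001
Step 4: δ(r2, □) = (r2, 1, L) → [r2]□111111001
Step 5: δ(r2, □) = (r2, 1, L) → [r2]□1111111001

State sequence: r0 → r2 → r2 → r2 → r2 → r2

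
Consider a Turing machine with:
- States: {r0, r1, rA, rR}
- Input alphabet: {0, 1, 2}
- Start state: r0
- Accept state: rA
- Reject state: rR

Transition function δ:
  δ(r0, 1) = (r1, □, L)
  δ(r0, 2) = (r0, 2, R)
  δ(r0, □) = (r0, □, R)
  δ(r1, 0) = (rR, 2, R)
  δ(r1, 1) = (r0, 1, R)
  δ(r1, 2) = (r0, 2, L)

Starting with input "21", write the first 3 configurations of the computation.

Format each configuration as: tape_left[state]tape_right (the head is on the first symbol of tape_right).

Transitions applied:
Step 1: δ(r0, 2) = (r0, 2, R)
Step 2: δ(r0, 1) = (r1, □, L)

The first 3 configurations are:
[r0]21 ⊢ 2[r0]1 ⊢ [r1]2□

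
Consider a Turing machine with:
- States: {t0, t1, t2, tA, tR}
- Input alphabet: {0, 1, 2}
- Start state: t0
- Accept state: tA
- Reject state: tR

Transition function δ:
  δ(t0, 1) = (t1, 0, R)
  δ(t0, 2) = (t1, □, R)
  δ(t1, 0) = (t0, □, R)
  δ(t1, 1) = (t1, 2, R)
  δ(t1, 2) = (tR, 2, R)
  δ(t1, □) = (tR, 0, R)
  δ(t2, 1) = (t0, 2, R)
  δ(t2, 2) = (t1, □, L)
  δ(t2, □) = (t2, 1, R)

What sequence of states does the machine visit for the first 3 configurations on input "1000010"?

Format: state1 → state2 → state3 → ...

Execution trace:
Initial: [t0]1000010
Step 1: δ(t0, 1) = (t1, 0, R) → 0[t1]000010
Step 2: δ(t1, 0) = (t0, □, R) → 0□[t0]00010

No transition is defined for δ(t0, 0). By convention the machine halts and rejects.

State sequence: t0 → t1 → t0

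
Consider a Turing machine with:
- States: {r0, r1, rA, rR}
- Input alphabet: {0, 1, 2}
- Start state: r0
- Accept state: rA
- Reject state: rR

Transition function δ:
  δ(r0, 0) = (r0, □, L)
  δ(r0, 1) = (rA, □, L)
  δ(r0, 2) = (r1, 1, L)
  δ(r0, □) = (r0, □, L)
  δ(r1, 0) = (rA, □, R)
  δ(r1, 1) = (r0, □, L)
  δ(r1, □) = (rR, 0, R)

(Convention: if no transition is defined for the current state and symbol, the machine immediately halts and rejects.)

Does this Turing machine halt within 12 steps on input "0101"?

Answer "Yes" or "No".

Execution trace:
Initial: [r0]0101
Step 1: δ(r0, 0) = (r0, □, L) → [r0]□□101
Step 2: δ(r0, □) = (r0, □, L) → [r0]□□□101
Step 3: δ(r0, □) = (r0, □, L) → [r0]□□□□101
Step 4: δ(r0, □) = (r0, □, L) → [r0]□□□□□101
Step 5: δ(r0, □) = (r0, □, L) → [r0]□□□□□□101
Step 6: δ(r0, □) = (r0, □, L) → [r0]□□□□□□□101
Step 7: δ(r0, □) = (r0, □, L) → [r0]□□□□□□□□101
Step 8: δ(r0, □) = (r0, □, L) → [r0]□□□□□□□□□101
Step 9: δ(r0, □) = (r0, □, L) → [r0]□□□□□□□□□□101
Step 10: δ(r0, □) = (r0, □, L) → [r0]□□□□□□□□□□□101
Step 11: δ(r0, □) = (r0, □, L) → [r0]□□□□□□□□□□□□101
Step 12: δ(r0, □) = (r0, □, L) → [r0]□□□□□□□□□□□□□101

The machine has not reached a halting state after 12 steps.
The machine did not halt within the 12-step bound.

Answer: No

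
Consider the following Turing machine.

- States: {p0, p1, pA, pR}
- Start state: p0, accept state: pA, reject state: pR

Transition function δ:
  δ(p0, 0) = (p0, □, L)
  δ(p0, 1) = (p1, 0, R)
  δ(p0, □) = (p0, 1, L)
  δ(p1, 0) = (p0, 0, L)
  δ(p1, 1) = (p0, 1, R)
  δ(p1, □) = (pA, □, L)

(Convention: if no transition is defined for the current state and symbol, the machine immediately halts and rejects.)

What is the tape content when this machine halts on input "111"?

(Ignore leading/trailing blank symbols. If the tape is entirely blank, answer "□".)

Execution trace:
Initial: [p0]111
Step 1: δ(p0, 1) = (p1, 0, R) → 0[p1]11
Step 2: δ(p1, 1) = (p0, 1, R) → 01[p0]1
Step 3: δ(p0, 1) = (p1, 0, R) → 010[p1]□
Step 4: δ(p1, □) = (pA, □, L) → 01[pA]0□

The machine reaches the accept state pA and halts.

Final tape (ignoring leading/trailing blanks): 010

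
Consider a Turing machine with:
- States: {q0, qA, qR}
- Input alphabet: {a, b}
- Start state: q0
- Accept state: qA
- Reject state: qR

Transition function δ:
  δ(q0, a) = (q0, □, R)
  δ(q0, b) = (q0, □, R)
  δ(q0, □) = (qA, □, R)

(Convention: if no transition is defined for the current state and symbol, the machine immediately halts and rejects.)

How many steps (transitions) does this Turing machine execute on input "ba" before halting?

Execution trace:
Initial: [q0]ba
Step 1: δ(q0, b) = (q0, □, R) → □[q0]a
Step 2: δ(q0, a) = (q0, □, R) → □□[q0]□
Step 3: δ(q0, □) = (qA, □, R) → □□□[qA]□

The machine reaches the accept state qA and halts.

The machine executed 3 steps before halting.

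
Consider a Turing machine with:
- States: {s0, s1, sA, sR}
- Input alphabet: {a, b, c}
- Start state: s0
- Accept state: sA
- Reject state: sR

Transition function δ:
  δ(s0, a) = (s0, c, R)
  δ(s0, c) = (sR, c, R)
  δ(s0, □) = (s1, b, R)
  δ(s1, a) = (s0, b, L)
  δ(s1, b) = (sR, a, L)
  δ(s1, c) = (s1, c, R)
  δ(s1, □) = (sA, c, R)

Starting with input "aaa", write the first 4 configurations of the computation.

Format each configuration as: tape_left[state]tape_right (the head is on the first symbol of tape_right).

Transitions applied:
Step 1: δ(s0, a) = (s0, c, R)
Step 2: δ(s0, a) = (s0, c, R)
Step 3: δ(s0, a) = (s0, c, R)

The first 4 configurations are:
[s0]aaa ⊢ c[s0]aa ⊢ cc[s0]a ⊢ ccc[s0]□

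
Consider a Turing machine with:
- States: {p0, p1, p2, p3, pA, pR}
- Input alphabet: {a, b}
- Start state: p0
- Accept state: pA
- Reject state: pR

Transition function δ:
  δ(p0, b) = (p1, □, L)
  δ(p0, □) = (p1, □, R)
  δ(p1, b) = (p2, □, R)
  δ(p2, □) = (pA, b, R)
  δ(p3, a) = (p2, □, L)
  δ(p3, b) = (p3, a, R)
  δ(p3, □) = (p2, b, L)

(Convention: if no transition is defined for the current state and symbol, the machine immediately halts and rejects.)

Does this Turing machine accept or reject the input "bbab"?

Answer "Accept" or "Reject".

Execution trace:
Initial: [p0]bbab
Step 1: δ(p0, b) = (p1, □, L) → [p1]□□bab

No transition is defined for δ(p1, □). By convention the machine halts and rejects.

Answer: Reject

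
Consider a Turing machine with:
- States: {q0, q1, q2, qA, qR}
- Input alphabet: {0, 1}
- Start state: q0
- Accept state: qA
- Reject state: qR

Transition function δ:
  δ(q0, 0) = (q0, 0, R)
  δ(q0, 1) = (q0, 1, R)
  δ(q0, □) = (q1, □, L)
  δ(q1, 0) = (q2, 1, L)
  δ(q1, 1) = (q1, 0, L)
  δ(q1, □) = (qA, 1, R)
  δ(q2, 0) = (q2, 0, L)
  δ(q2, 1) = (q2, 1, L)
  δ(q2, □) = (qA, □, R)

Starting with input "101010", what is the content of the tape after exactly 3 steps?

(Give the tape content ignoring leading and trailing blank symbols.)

Execution trace:
Initial: [q0]101010
Step 1: δ(q0, 1) = (q0, 1, R) → 1[q0]01010
Step 2: δ(q0, 0) = (q0, 0, R) → 10[q0]1010
Step 3: δ(q0, 1) = (q0, 1, R) → 101[q0]010

After 3 steps, the tape (ignoring leading/trailing blanks) is: 101010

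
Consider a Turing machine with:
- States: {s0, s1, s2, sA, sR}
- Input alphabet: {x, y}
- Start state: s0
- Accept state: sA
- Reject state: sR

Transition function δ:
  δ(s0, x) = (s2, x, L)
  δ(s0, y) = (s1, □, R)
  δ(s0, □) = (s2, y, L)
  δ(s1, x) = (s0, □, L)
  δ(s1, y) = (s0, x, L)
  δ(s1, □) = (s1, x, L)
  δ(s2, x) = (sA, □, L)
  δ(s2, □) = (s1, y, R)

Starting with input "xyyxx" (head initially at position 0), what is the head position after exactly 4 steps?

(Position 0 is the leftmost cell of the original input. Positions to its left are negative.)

Execution trace (head position shown):
Step 0: [s0]xyyxx  (head at position 0)
Step 1: move left → [s2]□xyyxx  (head at position -1)
Step 2: move right → y[s1]xyyxx  (head at position 0)
Step 3: move left → [s0]y□yyxx  (head at position -1)
Step 4: move right → □[s1]□yyxx  (head at position 0)

After 4 steps, the head is at position 0.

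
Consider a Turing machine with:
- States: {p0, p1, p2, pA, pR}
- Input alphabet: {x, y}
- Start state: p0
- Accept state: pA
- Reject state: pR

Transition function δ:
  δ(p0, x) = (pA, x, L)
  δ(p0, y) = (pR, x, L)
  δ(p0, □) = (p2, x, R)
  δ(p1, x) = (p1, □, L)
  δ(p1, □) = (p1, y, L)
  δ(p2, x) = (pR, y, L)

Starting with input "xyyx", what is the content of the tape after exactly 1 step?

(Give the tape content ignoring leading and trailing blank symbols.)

Execution trace:
Initial: [p0]xyyx
Step 1: δ(p0, x) = (pA, x, L) → [pA]□xyyx

The machine reaches the accept state pA and halts.

After 1 step, the tape (ignoring leading/trailing blanks) is: xyyx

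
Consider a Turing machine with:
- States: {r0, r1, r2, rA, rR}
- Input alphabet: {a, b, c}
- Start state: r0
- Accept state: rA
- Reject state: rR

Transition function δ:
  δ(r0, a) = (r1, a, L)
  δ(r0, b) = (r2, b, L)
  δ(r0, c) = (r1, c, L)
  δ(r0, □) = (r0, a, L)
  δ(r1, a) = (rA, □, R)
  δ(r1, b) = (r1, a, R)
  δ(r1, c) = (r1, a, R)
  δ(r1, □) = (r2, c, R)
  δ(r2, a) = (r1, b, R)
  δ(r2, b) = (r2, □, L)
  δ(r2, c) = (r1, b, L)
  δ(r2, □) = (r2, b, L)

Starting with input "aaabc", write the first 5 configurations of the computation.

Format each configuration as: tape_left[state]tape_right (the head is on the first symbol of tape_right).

Transitions applied:
Step 1: δ(r0, a) = (r1, a, L)
Step 2: δ(r1, □) = (r2, c, R)
Step 3: δ(r2, a) = (r1, b, R)
Step 4: δ(r1, a) = (rA, □, R)

The first 5 configurations are:
[r0]aaabc ⊢ [r1]□aaabc ⊢ c[r2]aaabc ⊢ cb[r1]aabc ⊢ cb□[rA]abc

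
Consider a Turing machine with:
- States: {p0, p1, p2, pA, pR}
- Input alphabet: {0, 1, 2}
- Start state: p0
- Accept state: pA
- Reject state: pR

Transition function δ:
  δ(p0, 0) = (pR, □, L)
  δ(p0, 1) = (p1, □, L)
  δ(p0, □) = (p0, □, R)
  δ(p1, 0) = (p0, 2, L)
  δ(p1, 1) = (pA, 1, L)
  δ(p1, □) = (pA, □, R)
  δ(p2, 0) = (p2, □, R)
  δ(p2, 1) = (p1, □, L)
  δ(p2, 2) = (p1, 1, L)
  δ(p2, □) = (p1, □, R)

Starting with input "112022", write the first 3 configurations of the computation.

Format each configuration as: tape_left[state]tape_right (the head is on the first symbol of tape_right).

Transitions applied:
Step 1: δ(p0, 1) = (p1, □, L)
Step 2: δ(p1, □) = (pA, □, R)

The first 3 configurations are:
[p0]112022 ⊢ [p1]□□12022 ⊢ □[pA]□12022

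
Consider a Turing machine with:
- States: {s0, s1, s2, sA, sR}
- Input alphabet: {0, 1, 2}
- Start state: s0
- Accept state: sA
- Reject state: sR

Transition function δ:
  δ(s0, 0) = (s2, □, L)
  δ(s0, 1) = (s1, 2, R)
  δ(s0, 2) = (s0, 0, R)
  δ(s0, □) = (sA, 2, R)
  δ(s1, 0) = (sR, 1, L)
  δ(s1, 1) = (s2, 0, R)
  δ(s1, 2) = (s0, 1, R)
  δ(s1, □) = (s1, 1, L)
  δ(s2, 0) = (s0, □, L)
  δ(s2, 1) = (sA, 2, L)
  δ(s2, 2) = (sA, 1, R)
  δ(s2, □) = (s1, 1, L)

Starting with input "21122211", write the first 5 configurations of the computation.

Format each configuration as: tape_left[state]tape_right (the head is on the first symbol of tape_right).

Transitions applied:
Step 1: δ(s0, 2) = (s0, 0, R)
Step 2: δ(s0, 1) = (s1, 2, R)
Step 3: δ(s1, 1) = (s2, 0, R)
Step 4: δ(s2, 2) = (sA, 1, R)

The first 5 configurations are:
[s0]21122211 ⊢ 0[s0]1122211 ⊢ 02[s1]122211 ⊢ 020[s2]22211 ⊢ 0201[sA]2211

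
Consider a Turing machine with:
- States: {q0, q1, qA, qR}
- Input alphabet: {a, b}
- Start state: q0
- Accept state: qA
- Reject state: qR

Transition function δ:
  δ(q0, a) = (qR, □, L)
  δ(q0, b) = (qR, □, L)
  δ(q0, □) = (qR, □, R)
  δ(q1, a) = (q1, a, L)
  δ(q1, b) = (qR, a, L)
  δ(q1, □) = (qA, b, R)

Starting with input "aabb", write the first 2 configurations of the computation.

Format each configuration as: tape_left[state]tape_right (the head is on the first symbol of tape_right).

Transitions applied:
Step 1: δ(q0, a) = (qR, □, L)

The first 2 configurations are:
[q0]aabb ⊢ [qR]□□abb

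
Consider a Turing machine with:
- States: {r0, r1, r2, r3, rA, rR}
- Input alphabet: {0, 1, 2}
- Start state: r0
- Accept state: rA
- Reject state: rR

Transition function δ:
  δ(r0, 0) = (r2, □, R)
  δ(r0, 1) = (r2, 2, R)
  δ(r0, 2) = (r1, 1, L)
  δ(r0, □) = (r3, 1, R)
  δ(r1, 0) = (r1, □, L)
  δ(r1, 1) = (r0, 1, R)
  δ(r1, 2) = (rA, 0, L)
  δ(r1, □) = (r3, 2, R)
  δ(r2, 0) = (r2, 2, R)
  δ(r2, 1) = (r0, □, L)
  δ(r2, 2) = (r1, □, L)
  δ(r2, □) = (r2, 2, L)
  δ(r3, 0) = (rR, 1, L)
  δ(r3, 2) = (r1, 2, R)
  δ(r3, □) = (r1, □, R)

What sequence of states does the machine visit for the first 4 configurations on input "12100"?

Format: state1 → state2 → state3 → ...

Execution trace:
Initial: [r0]12100
Step 1: δ(r0, 1) = (r2, 2, R) → 2[r2]2100
Step 2: δ(r2, 2) = (r1, □, L) → [r1]2□100
Step 3: δ(r1, 2) = (rA, 0, L) → [rA]□0□100

The machine reaches the accept state rA and halts.

State sequence: r0 → r2 → r1 → rA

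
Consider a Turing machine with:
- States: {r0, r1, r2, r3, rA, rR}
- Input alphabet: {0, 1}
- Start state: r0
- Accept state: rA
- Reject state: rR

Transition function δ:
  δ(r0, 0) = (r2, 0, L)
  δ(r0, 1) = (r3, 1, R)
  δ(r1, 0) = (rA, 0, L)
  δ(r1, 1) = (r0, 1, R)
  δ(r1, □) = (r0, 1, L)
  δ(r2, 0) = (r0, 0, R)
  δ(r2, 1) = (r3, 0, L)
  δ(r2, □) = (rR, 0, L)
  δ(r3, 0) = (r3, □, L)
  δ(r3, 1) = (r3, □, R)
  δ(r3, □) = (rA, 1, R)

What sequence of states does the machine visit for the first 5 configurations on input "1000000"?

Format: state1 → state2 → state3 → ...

Execution trace:
Initial: [r0]1000000
Step 1: δ(r0, 1) = (r3, 1, R) → 1[r3]000000
Step 2: δ(r3, 0) = (r3, □, L) → [r3]1□00000
Step 3: δ(r3, 1) = (r3, □, R) → □[r3]□00000
Step 4: δ(r3, □) = (rA, 1, R) → □1[rA]00000

The machine reaches the accept state rA and halts.

State sequence: r0 → r3 → r3 → r3 → rA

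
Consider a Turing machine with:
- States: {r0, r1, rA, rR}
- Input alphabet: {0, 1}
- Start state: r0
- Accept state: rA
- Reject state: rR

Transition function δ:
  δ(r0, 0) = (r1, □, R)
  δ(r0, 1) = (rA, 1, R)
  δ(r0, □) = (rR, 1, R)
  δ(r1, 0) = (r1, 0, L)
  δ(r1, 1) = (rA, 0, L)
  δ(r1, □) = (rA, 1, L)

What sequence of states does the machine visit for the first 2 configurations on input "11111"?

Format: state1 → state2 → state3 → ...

Execution trace:
Initial: [r0]11111
Step 1: δ(r0, 1) = (rA, 1, R) → 1[rA]1111

The machine reaches the accept state rA and halts.

State sequence: r0 → rA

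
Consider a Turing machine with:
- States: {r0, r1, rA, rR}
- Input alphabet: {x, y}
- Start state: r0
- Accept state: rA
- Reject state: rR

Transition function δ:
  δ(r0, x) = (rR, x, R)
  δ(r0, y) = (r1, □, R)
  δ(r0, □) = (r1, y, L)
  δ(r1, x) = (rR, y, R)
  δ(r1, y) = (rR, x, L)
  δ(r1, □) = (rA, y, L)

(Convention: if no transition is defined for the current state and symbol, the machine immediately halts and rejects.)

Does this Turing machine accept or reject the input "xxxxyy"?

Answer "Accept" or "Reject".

Execution trace:
Initial: [r0]xxxxyy
Step 1: δ(r0, x) = (rR, x, R) → x[rR]xxxyy

The machine reaches the reject state rR and halts.

Answer: Reject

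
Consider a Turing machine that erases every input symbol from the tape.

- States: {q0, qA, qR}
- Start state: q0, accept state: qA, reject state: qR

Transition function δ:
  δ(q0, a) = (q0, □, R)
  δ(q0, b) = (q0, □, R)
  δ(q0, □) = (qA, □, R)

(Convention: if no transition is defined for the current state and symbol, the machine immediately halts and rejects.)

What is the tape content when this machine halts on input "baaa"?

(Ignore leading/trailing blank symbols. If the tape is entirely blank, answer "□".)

Execution trace:
Initial: [q0]baaa
Step 1: δ(q0, b) = (q0, □, R) → □[q0]aaa
Step 2: δ(q0, a) = (q0, □, R) → □□[q0]aa
Step 3: δ(q0, a) = (q0, □, R) → □□□[q0]a
Step 4: δ(q0, a) = (q0, □, R) → □□□□[q0]□
Step 5: δ(q0, □) = (qA, □, R) → □□□□□[qA]□

The machine reaches the accept state qA and halts.

Final tape (ignoring leading/trailing blanks): □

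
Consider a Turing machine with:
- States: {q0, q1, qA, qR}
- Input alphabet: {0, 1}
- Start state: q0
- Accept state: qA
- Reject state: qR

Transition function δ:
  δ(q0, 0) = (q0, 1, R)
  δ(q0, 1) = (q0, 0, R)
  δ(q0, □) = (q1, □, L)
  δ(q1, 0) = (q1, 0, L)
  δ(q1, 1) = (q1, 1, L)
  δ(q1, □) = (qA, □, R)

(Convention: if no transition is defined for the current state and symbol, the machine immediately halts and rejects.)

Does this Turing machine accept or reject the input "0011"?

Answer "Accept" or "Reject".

Execution trace:
Initial: [q0]0011
Step 1: δ(q0, 0) = (q0, 1, R) → 1[q0]011
Step 2: δ(q0, 0) = (q0, 1, R) → 11[q0]11
Step 3: δ(q0, 1) = (q0, 0, R) → 110[q0]1
Step 4: δ(q0, 1) = (q0, 0, R) → 1100[q0]□
Step 5: δ(q0, □) = (q1, □, L) → 110[q1]0□
Step 6: δ(q1, 0) = (q1, 0, L) → 11[q1]00□
Step 7: δ(q1, 0) = (q1, 0, L) → 1[q1]100□
Step 8: δ(q1, 1) = (q1, 1, L) → [q1]1100□
Step 9: δ(q1, 1) = (q1, 1, L) → [q1]□1100□
Step 10: δ(q1, □) = (qA, □, R) → □[qA]1100□

The machine reaches the accept state qA and halts.

Answer: Accept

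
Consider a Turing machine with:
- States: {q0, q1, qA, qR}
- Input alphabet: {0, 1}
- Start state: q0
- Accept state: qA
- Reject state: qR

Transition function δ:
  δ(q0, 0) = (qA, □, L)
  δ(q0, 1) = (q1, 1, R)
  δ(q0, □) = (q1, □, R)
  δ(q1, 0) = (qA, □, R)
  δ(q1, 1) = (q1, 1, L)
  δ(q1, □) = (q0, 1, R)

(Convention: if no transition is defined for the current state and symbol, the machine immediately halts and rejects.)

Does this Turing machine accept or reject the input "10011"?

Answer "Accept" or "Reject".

Execution trace:
Initial: [q0]10011
Step 1: δ(q0, 1) = (q1, 1, R) → 1[q1]0011
Step 2: δ(q1, 0) = (qA, □, R) → 1□[qA]011

The machine reaches the accept state qA and halts.

Answer: Accept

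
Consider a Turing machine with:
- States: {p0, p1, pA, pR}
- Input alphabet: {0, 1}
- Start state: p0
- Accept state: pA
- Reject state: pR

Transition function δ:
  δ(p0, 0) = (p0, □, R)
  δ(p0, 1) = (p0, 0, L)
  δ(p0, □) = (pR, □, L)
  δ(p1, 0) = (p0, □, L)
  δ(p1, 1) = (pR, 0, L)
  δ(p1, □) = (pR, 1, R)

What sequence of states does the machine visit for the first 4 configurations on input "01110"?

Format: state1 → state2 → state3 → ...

Execution trace:
Initial: [p0]01110
Step 1: δ(p0, 0) = (p0, □, R) → □[p0]1110
Step 2: δ(p0, 1) = (p0, 0, L) → [p0]□0110
Step 3: δ(p0, □) = (pR, □, L) → [pR]□□0110

The machine reaches the reject state pR and halts.

State sequence: p0 → p0 → p0 → pR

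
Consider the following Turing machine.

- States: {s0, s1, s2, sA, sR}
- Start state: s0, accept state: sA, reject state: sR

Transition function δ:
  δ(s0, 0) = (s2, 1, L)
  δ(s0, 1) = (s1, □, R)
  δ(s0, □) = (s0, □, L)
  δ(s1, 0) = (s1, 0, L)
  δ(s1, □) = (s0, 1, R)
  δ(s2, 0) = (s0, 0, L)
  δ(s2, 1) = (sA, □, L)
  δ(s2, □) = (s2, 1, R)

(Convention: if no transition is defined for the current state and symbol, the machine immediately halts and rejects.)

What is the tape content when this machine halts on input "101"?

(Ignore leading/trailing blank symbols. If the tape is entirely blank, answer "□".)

Execution trace:
Initial: [s0]101
Step 1: δ(s0, 1) = (s1, □, R) → □[s1]01
Step 2: δ(s1, 0) = (s1, 0, L) → [s1]□01
Step 3: δ(s1, □) = (s0, 1, R) → 1[s0]01
Step 4: δ(s0, 0) = (s2, 1, L) → [s2]111
Step 5: δ(s2, 1) = (sA, □, L) → [sA]□□11

The machine reaches the accept state sA and halts.

Final tape (ignoring leading/trailing blanks): 11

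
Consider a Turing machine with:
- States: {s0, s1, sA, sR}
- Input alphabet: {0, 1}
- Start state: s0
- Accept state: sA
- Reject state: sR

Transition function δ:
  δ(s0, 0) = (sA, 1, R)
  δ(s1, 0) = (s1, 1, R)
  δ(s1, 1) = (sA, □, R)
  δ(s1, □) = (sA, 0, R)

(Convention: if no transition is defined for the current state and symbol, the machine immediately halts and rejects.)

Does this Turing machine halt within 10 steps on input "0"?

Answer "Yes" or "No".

Execution trace:
Initial: [s0]0
Step 1: δ(s0, 0) = (sA, 1, R) → 1[sA]□

The machine reaches the accept state sA and halts.
The machine halted after 1 step (within the 10-step bound).

Answer: Yes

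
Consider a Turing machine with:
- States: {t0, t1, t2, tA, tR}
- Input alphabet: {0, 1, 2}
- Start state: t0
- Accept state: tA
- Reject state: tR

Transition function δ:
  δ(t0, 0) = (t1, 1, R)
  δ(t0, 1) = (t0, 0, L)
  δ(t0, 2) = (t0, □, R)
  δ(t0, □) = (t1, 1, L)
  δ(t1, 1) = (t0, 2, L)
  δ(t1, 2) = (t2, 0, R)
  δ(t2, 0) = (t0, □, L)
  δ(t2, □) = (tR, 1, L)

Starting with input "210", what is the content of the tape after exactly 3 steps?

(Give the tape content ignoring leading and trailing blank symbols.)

Execution trace:
Initial: [t0]210
Step 1: δ(t0, 2) = (t0, □, R) → □[t0]10
Step 2: δ(t0, 1) = (t0, 0, L) → [t0]□00
Step 3: δ(t0, □) = (t1, 1, L) → [t1]□100

No transition is defined for δ(t1, □). By convention the machine halts and rejects.

After 3 steps, the tape (ignoring leading/trailing blanks) is: 100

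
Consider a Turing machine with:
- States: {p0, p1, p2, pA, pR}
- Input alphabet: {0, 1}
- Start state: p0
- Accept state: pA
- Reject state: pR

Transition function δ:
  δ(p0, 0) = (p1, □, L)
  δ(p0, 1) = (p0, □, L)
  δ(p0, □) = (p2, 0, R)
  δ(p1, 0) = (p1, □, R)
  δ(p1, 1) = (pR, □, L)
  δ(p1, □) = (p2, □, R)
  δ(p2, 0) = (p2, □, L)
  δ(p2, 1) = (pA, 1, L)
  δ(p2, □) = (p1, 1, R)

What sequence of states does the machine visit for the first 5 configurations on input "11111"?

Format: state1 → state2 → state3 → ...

Execution trace:
Initial: [p0]11111
Step 1: δ(p0, 1) = (p0, □, L) → [p0]□□1111
Step 2: δ(p0, □) = (p2, 0, R) → 0[p2]□1111
Step 3: δ(p2, □) = (p1, 1, R) → 01[p1]1111
Step 4: δ(p1, 1) = (pR, □, L) → 0[pR]1□111

The machine reaches the reject state pR and halts.

State sequence: p0 → p0 → p2 → p1 → pR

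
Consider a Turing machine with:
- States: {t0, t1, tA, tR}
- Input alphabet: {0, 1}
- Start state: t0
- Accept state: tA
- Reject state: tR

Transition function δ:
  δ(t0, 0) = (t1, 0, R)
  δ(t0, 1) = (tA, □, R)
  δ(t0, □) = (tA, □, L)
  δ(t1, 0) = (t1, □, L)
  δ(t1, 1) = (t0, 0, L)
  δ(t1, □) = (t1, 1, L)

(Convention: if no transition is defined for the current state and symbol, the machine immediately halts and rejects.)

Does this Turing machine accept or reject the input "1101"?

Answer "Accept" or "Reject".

Execution trace:
Initial: [t0]1101
Step 1: δ(t0, 1) = (tA, □, R) → □[tA]101

The machine reaches the accept state tA and halts.

Answer: Accept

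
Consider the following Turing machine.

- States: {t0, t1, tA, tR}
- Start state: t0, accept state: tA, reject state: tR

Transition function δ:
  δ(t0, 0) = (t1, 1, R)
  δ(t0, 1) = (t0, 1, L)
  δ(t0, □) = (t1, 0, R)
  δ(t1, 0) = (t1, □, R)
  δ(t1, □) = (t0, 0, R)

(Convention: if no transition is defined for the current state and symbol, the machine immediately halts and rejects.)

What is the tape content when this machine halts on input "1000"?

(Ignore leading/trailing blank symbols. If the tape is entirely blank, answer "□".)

Execution trace:
Initial: [t0]1000
Step 1: δ(t0, 1) = (t0, 1, L) → [t0]□1000
Step 2: δ(t0, □) = (t1, 0, R) → 0[t1]1000

No transition is defined for δ(t1, 1). By convention the machine halts and rejects.

Final tape (ignoring leading/trailing blanks): 01000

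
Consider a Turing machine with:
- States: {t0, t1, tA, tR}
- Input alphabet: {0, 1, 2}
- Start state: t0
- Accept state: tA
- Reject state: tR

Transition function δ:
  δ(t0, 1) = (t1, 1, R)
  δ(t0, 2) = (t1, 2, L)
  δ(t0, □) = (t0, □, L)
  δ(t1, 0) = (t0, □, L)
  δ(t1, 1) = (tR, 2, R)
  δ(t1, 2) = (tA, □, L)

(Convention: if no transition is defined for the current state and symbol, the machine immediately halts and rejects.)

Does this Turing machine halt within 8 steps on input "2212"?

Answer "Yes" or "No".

Execution trace:
Initial: [t0]2212
Step 1: δ(t0, 2) = (t1, 2, L) → [t1]□2212

No transition is defined for δ(t1, □). By convention the machine halts and rejects.
The machine halted after 1 step (within the 8-step bound).

Answer: Yes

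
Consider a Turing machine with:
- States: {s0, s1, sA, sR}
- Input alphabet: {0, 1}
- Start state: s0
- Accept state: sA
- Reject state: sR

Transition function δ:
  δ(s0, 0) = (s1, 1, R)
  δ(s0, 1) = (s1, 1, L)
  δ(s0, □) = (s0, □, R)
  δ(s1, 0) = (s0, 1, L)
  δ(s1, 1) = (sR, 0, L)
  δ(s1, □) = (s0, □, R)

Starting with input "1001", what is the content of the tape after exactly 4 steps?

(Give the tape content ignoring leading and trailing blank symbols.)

Execution trace:
Initial: [s0]1001
Step 1: δ(s0, 1) = (s1, 1, L) → [s1]□1001
Step 2: δ(s1, □) = (s0, □, R) → □[s0]1001
Step 3: δ(s0, 1) = (s1, 1, L) → [s1]□1001
Step 4: δ(s1, □) = (s0, □, R) → □[s0]1001

After 4 steps, the tape (ignoring leading/trailing blanks) is: 1001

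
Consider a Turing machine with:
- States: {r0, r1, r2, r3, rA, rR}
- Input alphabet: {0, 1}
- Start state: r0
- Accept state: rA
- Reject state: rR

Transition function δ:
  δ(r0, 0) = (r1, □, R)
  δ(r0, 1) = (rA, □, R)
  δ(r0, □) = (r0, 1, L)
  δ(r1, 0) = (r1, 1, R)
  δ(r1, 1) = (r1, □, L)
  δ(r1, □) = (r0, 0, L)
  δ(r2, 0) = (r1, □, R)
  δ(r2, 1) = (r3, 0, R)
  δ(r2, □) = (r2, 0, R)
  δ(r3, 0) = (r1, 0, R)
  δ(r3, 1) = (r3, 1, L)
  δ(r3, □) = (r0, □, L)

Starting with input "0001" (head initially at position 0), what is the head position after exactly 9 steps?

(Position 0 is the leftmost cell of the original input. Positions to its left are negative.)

Execution trace (head position shown):
Step 0: [r0]0001  (head at position 0)
Step 1: move right → □[r1]001  (head at position 1)
Step 2: move right → □1[r1]01  (head at position 2)
Step 3: move right → □11[r1]1  (head at position 3)
Step 4: move left → □1[r1]1□  (head at position 2)
Step 5: move left → □[r1]1□□  (head at position 1)
Step 6: move left → [r1]□□□□  (head at position 0)
Step 7: move left → [r0]□0□□□  (head at position -1)
Step 8: move left → [r0]□10□□□  (head at position -2)
Step 9: move left → [r0]□110□□□  (head at position -3)

After 9 steps, the head is at position -3.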